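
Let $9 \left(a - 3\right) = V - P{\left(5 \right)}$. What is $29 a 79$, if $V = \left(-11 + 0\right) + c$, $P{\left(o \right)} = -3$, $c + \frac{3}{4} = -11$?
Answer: $\frac{66439}{36} \approx 1845.5$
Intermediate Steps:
$c = - \frac{47}{4}$ ($c = - \frac{3}{4} - 11 = - \frac{47}{4} \approx -11.75$)
$V = - \frac{91}{4}$ ($V = \left(-11 + 0\right) - \frac{47}{4} = -11 - \frac{47}{4} = - \frac{91}{4} \approx -22.75$)
$a = \frac{29}{36}$ ($a = 3 + \frac{- \frac{91}{4} - -3}{9} = 3 + \frac{- \frac{91}{4} + 3}{9} = 3 + \frac{1}{9} \left(- \frac{79}{4}\right) = 3 - \frac{79}{36} = \frac{29}{36} \approx 0.80556$)
$29 a 79 = 29 \cdot \frac{29}{36} \cdot 79 = \frac{841}{36} \cdot 79 = \frac{66439}{36}$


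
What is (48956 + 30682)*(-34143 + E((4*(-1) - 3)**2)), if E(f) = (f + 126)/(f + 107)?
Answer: -5437981793/2 ≈ -2.7190e+9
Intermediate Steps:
E(f) = (126 + f)/(107 + f)
(48956 + 30682)*(-34143 + E((4*(-1) - 3)**2)) = (48956 + 30682)*(-34143 + (126 + (4*(-1) - 3)**2)/(107 + (4*(-1) - 3)**2)) = 79638*(-34143 + (126 + (-4 - 3)**2)/(107 + (-4 - 3)**2)) = 79638*(-34143 + (126 + (-7)**2)/(107 + (-7)**2)) = 79638*(-34143 + (126 + 49)/(107 + 49)) = 79638*(-34143 + 175/156) = 79638*(-5326133/156) = -5437981793/2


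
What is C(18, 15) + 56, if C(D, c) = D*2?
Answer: 92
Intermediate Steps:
C(D, c) = 2*D
C(18, 15) + 56 = 2*18 + 56 = 36 + 56 = 92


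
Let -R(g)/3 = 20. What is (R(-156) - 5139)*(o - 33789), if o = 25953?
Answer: 40739364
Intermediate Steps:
R(g) = -60 (R(g) = -3*20 = -60)
(R(-156) - 5139)*(o - 33789) = (-60 - 5139)*(25953 - 33789) = -5199*(-7836) = 40739364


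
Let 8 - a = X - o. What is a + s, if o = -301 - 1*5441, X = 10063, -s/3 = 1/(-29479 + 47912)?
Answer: -291186104/18433 ≈ -15797.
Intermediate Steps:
s = -3/18433 (s = -3/(-29479 + 47912) = -3/18433 ≈ -0.00016275)
o = -5742 (o = -301 - 5441 = -5742)
a = -15797 (a = 8 - (10063 - 1*(-5742)) = 8 - (10063 + 5742) = 8 - 1*15805 = 8 - 15805 = -15797)
a + s = -15797 - 3/18433 = -291186104/18433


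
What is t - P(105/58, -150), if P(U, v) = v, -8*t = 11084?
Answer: -2471/2 ≈ -1235.5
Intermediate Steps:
t = -2771/2 (t = -⅛*11084 = -2771/2 ≈ -1385.5)
t - P(105/58, -150) = -2771/2 - 1*(-150) = -2771/2 + 150 = -2471/2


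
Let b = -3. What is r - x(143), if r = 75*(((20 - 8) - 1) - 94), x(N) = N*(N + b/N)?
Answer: -26671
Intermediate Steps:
x(N) = N*(N - 3/N)
r = -6225 (r = 75*((12 - 1) - 94) = 75*(11 - 94) = 75*(-83) = -6225)
r - x(143) = -6225 - (-3 + 143²) = -6225 - (-3 + 20449) = -6225 - 1*20446 = -6225 - 20446 = -26671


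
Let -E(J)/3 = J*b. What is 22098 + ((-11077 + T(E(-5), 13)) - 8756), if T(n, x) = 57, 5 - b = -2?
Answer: 2322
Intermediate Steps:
b = 7 (b = 5 - 1*(-2) = 5 + 2 = 7)
E(J) = -21*J (E(J) = -3*J*7 = -21*J)
22098 + ((-11077 + T(E(-5), 13)) - 8756) = 22098 + ((-11077 + 57) - 8756) = 22098 + (-11020 - 8756) = 22098 - 19776 = 2322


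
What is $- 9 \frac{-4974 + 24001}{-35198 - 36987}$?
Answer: $\frac{171243}{72185} \approx 2.3723$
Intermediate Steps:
$- 9 \frac{-4974 + 24001}{-35198 - 36987} = - 9 \frac{19027}{-72185} = - 9 \cdot 19027 \left(- \frac{1}{72185}\right) = \left(-9\right) \left(- \frac{19027}{72185}\right) = \frac{171243}{72185}$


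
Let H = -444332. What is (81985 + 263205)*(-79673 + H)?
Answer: -180881285950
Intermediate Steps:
(81985 + 263205)*(-79673 + H) = (81985 + 263205)*(-79673 - 444332) = 345190*(-524005) = -180881285950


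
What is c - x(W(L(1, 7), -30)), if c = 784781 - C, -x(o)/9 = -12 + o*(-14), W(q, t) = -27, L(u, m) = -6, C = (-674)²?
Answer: 333799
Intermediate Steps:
C = 454276
x(o) = 108 + 126*o (x(o) = -9*(-12 + o*(-14)) = -9*(-12 - 14*o) = 108 + 126*o)
c = 330505 (c = 784781 - 1*454276 = 784781 - 454276 = 330505)
c - x(W(L(1, 7), -30)) = 330505 - (108 + 126*(-27)) = 330505 - (108 - 3402) = 330505 - 1*(-3294) = 330505 + 3294 = 333799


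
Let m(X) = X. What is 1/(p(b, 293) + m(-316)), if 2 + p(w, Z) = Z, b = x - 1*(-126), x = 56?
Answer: -1/25 ≈ -0.040000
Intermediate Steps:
b = 182 (b = 56 - 1*(-126) = 56 + 126 = 182)
p(w, Z) = -2 + Z
1/(p(b, 293) + m(-316)) = 1/((-2 + 293) - 316) = 1/(291 - 316) = 1/(-25) = -1/25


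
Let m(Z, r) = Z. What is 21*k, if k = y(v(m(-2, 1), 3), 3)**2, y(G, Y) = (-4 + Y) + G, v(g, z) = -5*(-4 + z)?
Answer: 336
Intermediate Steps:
v(g, z) = 20 - 5*z
y(G, Y) = -4 + G + Y
k = 16 (k = (-4 + (20 - 5*3) + 3)**2 = (-4 + (20 - 15) + 3)**2 = (-4 + 5 + 3)**2 = 4**2 = 16)
21*k = 21*16 = 336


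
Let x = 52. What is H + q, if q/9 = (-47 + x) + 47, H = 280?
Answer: 748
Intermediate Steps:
q = 468 (q = 9*((-47 + 52) + 47) = 9*(5 + 47) = 9*52 = 468)
H + q = 280 + 468 = 748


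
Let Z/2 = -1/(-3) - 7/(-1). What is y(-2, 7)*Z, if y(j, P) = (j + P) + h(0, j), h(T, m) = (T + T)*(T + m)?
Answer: 220/3 ≈ 73.333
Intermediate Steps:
h(T, m) = 2*T*(T + m) (h(T, m) = (2*T)*(T + m) = 2*T*(T + m))
y(j, P) = P + j (y(j, P) = (j + P) + 2*0*(0 + j) = (P + j) + 2*0*j = (P + j) + 0 = P + j)
Z = 44/3 (Z = 2*(-1/(-3) - 7/(-1)) = 2*(-1*(-⅓) - 7*(-1)) = 2*(⅓ + 7) = 2*(22/3) = 44/3 ≈ 14.667)
y(-2, 7)*Z = (7 - 2)*(44/3) = 5*(44/3) = 220/3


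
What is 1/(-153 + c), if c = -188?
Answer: -1/341 ≈ -0.0029326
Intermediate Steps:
1/(-153 + c) = 1/(-153 - 188) = 1/(-341) = -1/341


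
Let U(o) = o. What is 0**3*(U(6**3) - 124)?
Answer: 0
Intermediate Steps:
0**3*(U(6**3) - 124) = 0**3*(6**3 - 124) = 0*(216 - 124) = 0*92 = 0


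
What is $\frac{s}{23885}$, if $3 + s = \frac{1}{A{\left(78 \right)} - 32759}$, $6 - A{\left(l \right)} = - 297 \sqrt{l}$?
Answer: $- \frac{3197668874}{25458512916695} - \frac{297 \sqrt{78}}{25458512916695} \approx -0.0001256$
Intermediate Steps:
$A{\left(l \right)} = 6 + 297 \sqrt{l}$ ($A{\left(l \right)} = 6 - - 297 \sqrt{l} = 6 + 297 \sqrt{l}$)
$s = -3 + \frac{1}{-32753 + 297 \sqrt{78}}$ ($s = -3 + \frac{1}{\left(6 + 297 \sqrt{78}\right) - 32759} = -3 + \frac{1}{-32753 + 297 \sqrt{78}} \approx -3.0$)
$\frac{s}{23885} = \frac{- \frac{3197668874}{1065878707} - \frac{297 \sqrt{78}}{1065878707}}{23885} = \left(- \frac{3197668874}{1065878707} - \frac{297 \sqrt{78}}{1065878707}\right) \frac{1}{23885} = - \frac{3197668874}{25458512916695} - \frac{297 \sqrt{78}}{25458512916695}$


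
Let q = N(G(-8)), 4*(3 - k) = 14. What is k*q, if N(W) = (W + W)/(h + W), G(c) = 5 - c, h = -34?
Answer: 13/21 ≈ 0.61905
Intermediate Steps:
k = -½ (k = 3 - ¼*14 = 3 - 7/2 = -½ ≈ -0.50000)
N(W) = 2*W/(-34 + W) (N(W) = (W + W)/(-34 + W) = (2*W)/(-34 + W) = 2*W/(-34 + W))
q = -26/21 (q = 2*(5 - 1*(-8))/(-34 + (5 - 1*(-8))) = 2*(5 + 8)/(-34 + (5 + 8)) = 2*13/(-34 + 13) = 2*13/(-21) = 2*13*(-1/21) = -26/21 ≈ -1.2381)
k*q = -½*(-26/21) = 13/21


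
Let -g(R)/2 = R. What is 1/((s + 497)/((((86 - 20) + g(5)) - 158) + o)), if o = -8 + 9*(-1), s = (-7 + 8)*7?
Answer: -17/72 ≈ -0.23611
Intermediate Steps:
g(R) = -2*R
s = 7 (s = 1*7 = 7)
o = -17 (o = -8 - 9 = -17)
1/((s + 497)/((((86 - 20) + g(5)) - 158) + o)) = 1/((7 + 497)/((((86 - 20) - 2*5) - 158) - 17)) = 1/(504/(((66 - 10) - 158) - 17)) = 1/(504/((56 - 158) - 17)) = 1/(504/(-102 - 17)) = 1/(504/(-119)) = 1/(504*(-1/119)) = 1/(-72/17) = -17/72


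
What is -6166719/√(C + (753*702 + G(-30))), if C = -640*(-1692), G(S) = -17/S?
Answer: -6166719*√1450337910/48344597 ≈ -4857.8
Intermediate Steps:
C = 1082880
-6166719/√(C + (753*702 + G(-30))) = -6166719/√(1082880 + (753*702 - 17/(-30))) = -6166719/√(1082880 + (528606 - 17*(-1/30))) = -6166719/√(1082880 + (528606 + 17/30)) = -6166719/√(1082880 + 15858197/30) = -6166719*√1450337910/48344597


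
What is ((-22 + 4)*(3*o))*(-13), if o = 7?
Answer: 4914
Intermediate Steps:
((-22 + 4)*(3*o))*(-13) = ((-22 + 4)*(3*7))*(-13) = -18*21*(-13) = -378*(-13) = 4914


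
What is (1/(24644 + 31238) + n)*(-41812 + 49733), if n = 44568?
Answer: 19727638446817/55882 ≈ 3.5302e+8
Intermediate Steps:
(1/(24644 + 31238) + n)*(-41812 + 49733) = (1/(24644 + 31238) + 44568)*(-41812 + 49733) = (1/55882 + 44568)*7921 = (2490548977/55882)*7921 = 19727638446817/55882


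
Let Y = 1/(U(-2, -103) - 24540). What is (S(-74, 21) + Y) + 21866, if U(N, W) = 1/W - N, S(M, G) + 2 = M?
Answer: 55072372747/2527415 ≈ 21790.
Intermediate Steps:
S(M, G) = -2 + M
Y = -103/2527415 (Y = 1/((1/(-103) - 1*(-2)) - 24540) = 1/((-1/103 + 2) - 24540) = 1/(205/103 - 24540) = 1/(-2527415/103) = -103/2527415 ≈ -4.0753e-5)
(S(-74, 21) + Y) + 21866 = ((-2 - 74) - 103/2527415) + 21866 = (-76 - 103/2527415) + 21866 = -192083643/2527415 + 21866 = 55072372747/2527415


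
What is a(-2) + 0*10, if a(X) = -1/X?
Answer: ½ ≈ 0.50000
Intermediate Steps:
a(-2) + 0*10 = -1/(-2) + 0*10 = -1*(-½) + 0 = ½ + 0 = ½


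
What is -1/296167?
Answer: -1/296167 ≈ -3.3765e-6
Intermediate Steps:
-1/296167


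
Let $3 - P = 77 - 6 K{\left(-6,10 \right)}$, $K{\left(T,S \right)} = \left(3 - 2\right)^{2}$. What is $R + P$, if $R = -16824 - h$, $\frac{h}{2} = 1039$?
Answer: $-18970$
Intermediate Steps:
$h = 2078$ ($h = 2 \cdot 1039 = 2078$)
$R = -18902$ ($R = -16824 - 2078 = -18902$)
$K{\left(T,S \right)} = 1$ ($K{\left(T,S \right)} = 1^{2} = 1$)
$P = -68$ ($P = 3 - \left(77 - 6\right) = 3 - 71 = -68$)
$R + P = -18902 - 68 = -18970$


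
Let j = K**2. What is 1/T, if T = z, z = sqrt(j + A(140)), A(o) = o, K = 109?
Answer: sqrt(12021)/12021 ≈ 0.0091207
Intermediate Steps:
j = 11881 (j = 109**2 = 11881)
z = sqrt(12021) (z = sqrt(11881 + 140) = sqrt(12021) ≈ 109.64)
T = sqrt(12021) ≈ 109.64
1/T = 1/(sqrt(12021)) = sqrt(12021)/12021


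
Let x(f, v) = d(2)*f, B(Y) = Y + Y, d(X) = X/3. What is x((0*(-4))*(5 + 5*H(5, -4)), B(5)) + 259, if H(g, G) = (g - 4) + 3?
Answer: 259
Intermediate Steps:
H(g, G) = -1 + g (H(g, G) = (-4 + g) + 3 = -1 + g)
d(X) = X/3 (d(X) = X*(⅓) = X/3)
B(Y) = 2*Y
x(f, v) = 2*f/3 (x(f, v) = ((⅓)*2)*f = 2*f/3)
x((0*(-4))*(5 + 5*H(5, -4)), B(5)) + 259 = 2*((0*(-4))*(5 + 5*(-1 + 5)))/3 + 259 = 2*(0*(5 + 5*4))/3 + 259 = 2*(0*(5 + 20))/3 + 259 = 2*(0*25)/3 + 259 = (⅔)*0 + 259 = 0 + 259 = 259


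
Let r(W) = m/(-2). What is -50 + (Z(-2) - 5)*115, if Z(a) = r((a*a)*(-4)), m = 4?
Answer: -855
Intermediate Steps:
r(W) = -2 (r(W) = 4/(-2) = 4*(-½) = -2)
Z(a) = -2
-50 + (Z(-2) - 5)*115 = -50 + (-2 - 5)*115 = -50 - 7*115 = -50 - 805 = -855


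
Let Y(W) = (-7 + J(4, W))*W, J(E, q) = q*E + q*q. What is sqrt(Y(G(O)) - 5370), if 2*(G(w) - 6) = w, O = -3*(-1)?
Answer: 3*I*sqrt(8490)/4 ≈ 69.106*I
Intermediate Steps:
O = 3
G(w) = 6 + w/2
J(E, q) = q**2 + E*q (J(E, q) = E*q + q**2 = q**2 + E*q)
Y(W) = W*(-7 + W*(4 + W)) (Y(W) = (-7 + W*(4 + W))*W = W*(-7 + W*(4 + W)))
sqrt(Y(G(O)) - 5370) = sqrt((6 + (1/2)*3)*(-7 + (6 + (1/2)*3)*(4 + (6 + (1/2)*3))) - 5370) = sqrt((6 + 3/2)*(-7 + (6 + 3/2)*(4 + (6 + 3/2))) - 5370) = sqrt(15*(-7 + 15*(4 + 15/2)/2)/2 - 5370) = sqrt(15*(-7 + (15/2)*(23/2))/2 - 5370) = sqrt(15*(-7 + 345/4)/2 - 5370) = sqrt((15/2)*(317/4) - 5370) = sqrt(4755/8 - 5370) = sqrt(-38205/8) = 3*I*sqrt(8490)/4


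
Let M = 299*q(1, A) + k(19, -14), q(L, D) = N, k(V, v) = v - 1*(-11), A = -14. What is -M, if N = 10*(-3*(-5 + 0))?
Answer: -44847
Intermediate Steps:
k(V, v) = 11 + v (k(V, v) = v + 11 = 11 + v)
N = 150 (N = 10*(-3*(-5)) = 10*15 = 150)
q(L, D) = 150
M = 44847 (M = 299*150 + (11 - 14) = 44850 - 3 = 44847)
-M = -1*44847 = -44847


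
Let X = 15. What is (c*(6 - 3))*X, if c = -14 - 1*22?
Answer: -1620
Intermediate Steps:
c = -36 (c = -14 - 22 = -36)
(c*(6 - 3))*X = -36*(6 - 3)*15 = -36*3*15 = -108*15 = -1620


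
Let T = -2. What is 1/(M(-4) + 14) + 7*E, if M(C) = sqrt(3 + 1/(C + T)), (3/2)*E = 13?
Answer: 211190/3477 - sqrt(102)/1159 ≈ 60.730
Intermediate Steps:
E = 26/3 (E = (2/3)*13 = 26/3 ≈ 8.6667)
M(C) = sqrt(3 + 1/(-2 + C)) (M(C) = sqrt(3 + 1/(C - 2)) = sqrt(3 + 1/(-2 + C)))
1/(M(-4) + 14) + 7*E = 1/(sqrt((-5 + 3*(-4))/(-2 - 4)) + 14) + 7*(26/3) = 1/(sqrt((-5 - 12)/(-6)) + 14) + 182/3 = 1/(sqrt(-1/6*(-17)) + 14) + 182/3 = 1/(sqrt(17/6) + 14) + 182/3 = 1/(sqrt(102)/6 + 14) + 182/3 = 1/(14 + sqrt(102)/6) + 182/3 = 182/3 + 1/(14 + sqrt(102)/6)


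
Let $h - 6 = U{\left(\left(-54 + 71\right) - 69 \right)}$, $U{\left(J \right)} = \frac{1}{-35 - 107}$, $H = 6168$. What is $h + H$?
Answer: $\frac{876707}{142} \approx 6174.0$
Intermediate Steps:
$U{\left(J \right)} = - \frac{1}{142}$ ($U{\left(J \right)} = \frac{1}{-142} = - \frac{1}{142}$)
$h = \frac{851}{142}$ ($h = 6 - \frac{1}{142} = \frac{851}{142} \approx 5.993$)
$h + H = \frac{851}{142} + 6168 = \frac{876707}{142}$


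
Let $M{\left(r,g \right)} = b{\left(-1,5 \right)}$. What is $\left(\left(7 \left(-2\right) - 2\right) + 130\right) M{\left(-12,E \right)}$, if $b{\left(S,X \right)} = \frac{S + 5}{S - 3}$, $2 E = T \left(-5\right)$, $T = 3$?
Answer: $-114$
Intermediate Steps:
$E = - \frac{15}{2}$ ($E = \frac{3 \left(-5\right)}{2} = \frac{1}{2} \left(-15\right) = - \frac{15}{2} \approx -7.5$)
$b{\left(S,X \right)} = \frac{5 + S}{-3 + S}$
$M{\left(r,g \right)} = -1$ ($M{\left(r,g \right)} = \frac{5 - 1}{-3 - 1} = \frac{1}{-4} \cdot 4 = \left(- \frac{1}{4}\right) 4 = -1$)
$\left(\left(7 \left(-2\right) - 2\right) + 130\right) M{\left(-12,E \right)} = \left(\left(7 \left(-2\right) - 2\right) + 130\right) \left(-1\right) = \left(\left(-14 - 2\right) + 130\right) \left(-1\right) = \left(-16 + 130\right) \left(-1\right) = 114 \left(-1\right) = -114$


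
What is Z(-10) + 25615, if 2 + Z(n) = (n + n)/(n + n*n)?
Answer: 230515/9 ≈ 25613.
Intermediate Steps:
Z(n) = -2 + 2*n/(n + n²) (Z(n) = -2 + (n + n)/(n + n*n) = -2 + (2*n)/(n + n²) = -2 + 2*n/(n + n²))
Z(-10) + 25615 = -2*(-10)/(1 - 10) + 25615 = -2*(-10)/(-9) + 25615 = -2*(-10)*(-⅑) + 25615 = -20/9 + 25615 = 230515/9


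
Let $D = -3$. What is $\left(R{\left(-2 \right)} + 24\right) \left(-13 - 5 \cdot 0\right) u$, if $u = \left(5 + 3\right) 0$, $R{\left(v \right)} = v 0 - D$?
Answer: $0$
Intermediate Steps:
$R{\left(v \right)} = 3$ ($R{\left(v \right)} = v 0 - -3 = 0 + 3 = 3$)
$u = 0$ ($u = 8 \cdot 0 = 0$)
$\left(R{\left(-2 \right)} + 24\right) \left(-13 - 5 \cdot 0\right) u = \left(3 + 24\right) \left(-13 - 5 \cdot 0\right) 0 = 27 \left(-13 - 0\right) 0 = 27 \left(-13 + 0\right) 0 = 27 \left(-13\right) 0 = \left(-351\right) 0 = 0$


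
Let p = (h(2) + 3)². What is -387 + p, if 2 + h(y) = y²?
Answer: -362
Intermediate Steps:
h(y) = -2 + y²
p = 25 (p = ((-2 + 2²) + 3)² = ((-2 + 4) + 3)² = (2 + 3)² = 5² = 25)
-387 + p = -387 + 25 = -362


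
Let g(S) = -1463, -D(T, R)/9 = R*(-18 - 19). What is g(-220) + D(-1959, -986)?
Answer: -329801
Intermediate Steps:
D(T, R) = 333*R (D(T, R) = -9*R*(-18 - 19) = -9*R*(-37) = -(-333)*R = 333*R)
g(-220) + D(-1959, -986) = -1463 + 333*(-986) = -1463 - 328338 = -329801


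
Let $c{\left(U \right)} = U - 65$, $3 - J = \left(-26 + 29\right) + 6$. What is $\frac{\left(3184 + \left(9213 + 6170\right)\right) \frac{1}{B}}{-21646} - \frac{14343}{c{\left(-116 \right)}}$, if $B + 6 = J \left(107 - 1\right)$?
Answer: $\frac{66441395901}{838436164} \approx 79.244$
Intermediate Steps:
$J = -6$ ($J = 3 - \left(\left(-26 + 29\right) + 6\right) = 3 - \left(3 + 6\right) = 3 - 9 = -6$)
$c{\left(U \right)} = -65 + U$
$B = -642$ ($B = -6 - 6 \left(107 - 1\right) = -6 - 636 = -642$)
$\frac{\left(3184 + \left(9213 + 6170\right)\right) \frac{1}{B}}{-21646} - \frac{14343}{c{\left(-116 \right)}} = \frac{\left(3184 + \left(9213 + 6170\right)\right) \frac{1}{-642}}{-21646} - \frac{14343}{-65 - 116} = \left(3184 + 15383\right) \left(- \frac{1}{642}\right) \left(- \frac{1}{21646}\right) - \frac{14343}{-181} = 18567 \left(- \frac{1}{642}\right) \left(- \frac{1}{21646}\right) - - \frac{14343}{181} = \left(- \frac{6189}{214}\right) \left(- \frac{1}{21646}\right) + \frac{14343}{181} = \frac{6189}{4632244} + \frac{14343}{181} = \frac{66441395901}{838436164}$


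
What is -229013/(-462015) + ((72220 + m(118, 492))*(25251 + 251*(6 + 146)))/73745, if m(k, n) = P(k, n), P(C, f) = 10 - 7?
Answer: 423131025072944/6814259235 ≈ 62095.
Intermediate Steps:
P(C, f) = 3
m(k, n) = 3
-229013/(-462015) + ((72220 + m(118, 492))*(25251 + 251*(6 + 146)))/73745 = -229013/(-462015) + ((72220 + 3)*(25251 + 251*(6 + 146)))/73745 = -229013*(-1/462015) + (72223*(25251 + 251*152))*(1/73745) = 229013/462015 + (72223*(25251 + 38152))*(1/73745) = 229013/462015 + (72223*63403)*(1/73745) = 229013/462015 + 4579154869*(1/73745) = 229013/462015 + 4579154869/73745 = 423131025072944/6814259235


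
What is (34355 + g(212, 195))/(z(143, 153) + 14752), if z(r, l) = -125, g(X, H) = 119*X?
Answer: 59583/14627 ≈ 4.0735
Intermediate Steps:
(34355 + g(212, 195))/(z(143, 153) + 14752) = (34355 + 119*212)/(-125 + 14752) = (34355 + 25228)/14627 = 59583*(1/14627) = 59583/14627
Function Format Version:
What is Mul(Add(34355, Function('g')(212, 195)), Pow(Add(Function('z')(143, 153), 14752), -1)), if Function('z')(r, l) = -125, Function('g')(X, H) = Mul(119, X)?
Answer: Rational(59583, 14627) ≈ 4.0735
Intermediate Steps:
Mul(Add(34355, Function('g')(212, 195)), Pow(Add(Function('z')(143, 153), 14752), -1)) = Mul(Add(34355, Mul(119, 212)), Pow(Add(-125, 14752), -1)) = Mul(Add(34355, 25228), Pow(14627, -1)) = Mul(59583, Rational(1, 14627)) = Rational(59583, 14627)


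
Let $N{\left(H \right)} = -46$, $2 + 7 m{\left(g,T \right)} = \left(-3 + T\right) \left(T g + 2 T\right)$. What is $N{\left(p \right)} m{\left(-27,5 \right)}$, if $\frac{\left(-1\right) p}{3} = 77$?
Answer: $1656$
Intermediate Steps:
$p = -231$ ($p = \left(-3\right) 77 = -231$)
$m{\left(g,T \right)} = - \frac{2}{7} + \frac{\left(-3 + T\right) \left(2 T + T g\right)}{7}$ ($m{\left(g,T \right)} = - \frac{2}{7} + \frac{\left(-3 + T\right) \left(T g + 2 T\right)}{7} = - \frac{2}{7} + \frac{\left(-3 + T\right) \left(2 T + T g\right)}{7}$)
$N{\left(p \right)} m{\left(-27,5 \right)} = - 46 \left(- \frac{2}{7} - \frac{30}{7} + \frac{2 \cdot 5^{2}}{7} - \frac{15}{7} \left(-27\right) + \frac{1}{7} \left(-27\right) 5^{2}\right) = - 46 \left(- \frac{2}{7} - \frac{30}{7} + \frac{2}{7} \cdot 25 + \frac{405}{7} + \frac{1}{7} \left(-27\right) 25\right) = - 46 \left(- \frac{2}{7} - \frac{30}{7} + \frac{50}{7} + \frac{405}{7} - \frac{675}{7}\right) = \left(-46\right) \left(-36\right) = 1656$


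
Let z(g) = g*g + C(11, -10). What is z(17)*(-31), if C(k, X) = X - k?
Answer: -8308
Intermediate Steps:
z(g) = -21 + g² (z(g) = g*g + (-10 - 1*11) = g² + (-10 - 11) = g² - 21 = -21 + g²)
z(17)*(-31) = (-21 + 17²)*(-31) = (-21 + 289)*(-31) = 268*(-31) = -8308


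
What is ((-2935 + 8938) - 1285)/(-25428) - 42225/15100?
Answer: -11449391/3839628 ≈ -2.9819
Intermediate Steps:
((-2935 + 8938) - 1285)/(-25428) - 42225/15100 = (6003 - 1285)*(-1/25428) - 42225*1/15100 = 4718*(-1/25428) - 1689/604 = -2359/12714 - 1689/604 = -11449391/3839628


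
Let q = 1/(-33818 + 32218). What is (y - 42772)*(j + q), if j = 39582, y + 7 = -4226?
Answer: -595376601799/320 ≈ -1.8606e+9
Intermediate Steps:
y = -4233 (y = -7 - 4226 = -4233)
q = -1/1600 (q = 1/(-1600) = -1/1600 ≈ -0.00062500)
(y - 42772)*(j + q) = (-4233 - 42772)*(39582 - 1/1600) = -47005*63331199/1600 = -595376601799/320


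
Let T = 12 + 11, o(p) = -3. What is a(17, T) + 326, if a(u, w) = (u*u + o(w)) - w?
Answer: 589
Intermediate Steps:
T = 23
a(u, w) = -3 + u² - w (a(u, w) = (u*u - 3) - w = (u² - 3) - w = (-3 + u²) - w = -3 + u² - w)
a(17, T) + 326 = (-3 + 17² - 1*23) + 326 = (-3 + 289 - 23) + 326 = 263 + 326 = 589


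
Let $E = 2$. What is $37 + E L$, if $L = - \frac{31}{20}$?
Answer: $\frac{339}{10} \approx 33.9$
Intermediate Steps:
$L = - \frac{31}{20}$ ($L = \left(-31\right) \frac{1}{20} = - \frac{31}{20} \approx -1.55$)
$37 + E L = 37 + 2 \left(- \frac{31}{20}\right) = 37 - \frac{31}{10} = \frac{339}{10}$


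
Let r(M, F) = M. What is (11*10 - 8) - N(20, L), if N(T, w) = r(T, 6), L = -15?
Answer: 82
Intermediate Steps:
N(T, w) = T
(11*10 - 8) - N(20, L) = (11*10 - 8) - 1*20 = (110 - 8) - 20 = 102 - 20 = 82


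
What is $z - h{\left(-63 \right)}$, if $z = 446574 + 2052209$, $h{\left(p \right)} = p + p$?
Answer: $2498909$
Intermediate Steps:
$h{\left(p \right)} = 2 p$
$z = 2498783$
$z - h{\left(-63 \right)} = 2498783 - 2 \left(-63\right) = 2498783 - -126 = 2498783 + 126 = 2498909$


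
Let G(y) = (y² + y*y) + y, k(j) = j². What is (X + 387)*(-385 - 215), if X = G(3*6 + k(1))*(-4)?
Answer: 1546200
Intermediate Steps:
G(y) = y + 2*y² (G(y) = (y² + y²) + y = 2*y² + y = y + 2*y²)
X = -2964 (X = ((3*6 + 1²)*(1 + 2*(3*6 + 1²)))*(-4) = ((18 + 1)*(1 + 2*(18 + 1)))*(-4) = (19*(1 + 2*19))*(-4) = (19*(1 + 38))*(-4) = (19*39)*(-4) = 741*(-4) = -2964)
(X + 387)*(-385 - 215) = (-2964 + 387)*(-385 - 215) = -2577*(-600) = 1546200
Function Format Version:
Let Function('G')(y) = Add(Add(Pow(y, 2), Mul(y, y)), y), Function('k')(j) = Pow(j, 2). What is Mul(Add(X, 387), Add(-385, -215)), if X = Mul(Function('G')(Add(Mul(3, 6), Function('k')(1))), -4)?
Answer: 1546200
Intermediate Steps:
Function('G')(y) = Add(y, Mul(2, Pow(y, 2))) (Function('G')(y) = Add(Add(Pow(y, 2), Pow(y, 2)), y) = Add(Mul(2, Pow(y, 2)), y) = Add(y, Mul(2, Pow(y, 2))))
X = -2964 (X = Mul(Mul(Add(Mul(3, 6), Pow(1, 2)), Add(1, Mul(2, Add(Mul(3, 6), Pow(1, 2))))), -4) = Mul(Mul(Add(18, 1), Add(1, Mul(2, Add(18, 1)))), -4) = Mul(Mul(19, Add(1, Mul(2, 19))), -4) = Mul(Mul(19, Add(1, 38)), -4) = Mul(Mul(19, 39), -4) = Mul(741, -4) = -2964)
Mul(Add(X, 387), Add(-385, -215)) = Mul(Add(-2964, 387), Add(-385, -215)) = Mul(-2577, -600) = 1546200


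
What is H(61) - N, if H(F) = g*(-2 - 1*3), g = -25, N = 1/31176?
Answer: 3896999/31176 ≈ 125.00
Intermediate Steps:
N = 1/31176 ≈ 3.2076e-5
H(F) = 125 (H(F) = -25*(-2 - 1*3) = -25*(-2 - 3) = -25*(-5) = 125)
H(61) - N = 125 - 1*1/31176 = 125 - 1/31176 = 3896999/31176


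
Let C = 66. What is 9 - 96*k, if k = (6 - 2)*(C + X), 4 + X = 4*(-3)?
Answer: -19191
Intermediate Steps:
X = -16 (X = -4 + 4*(-3) = -4 - 12 = -16)
k = 200 (k = (6 - 2)*(66 - 16) = 4*50 = 200)
9 - 96*k = 9 - 96*200 = 9 - 19200 = -19191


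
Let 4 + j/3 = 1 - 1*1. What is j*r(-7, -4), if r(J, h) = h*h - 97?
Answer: 972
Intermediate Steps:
r(J, h) = -97 + h**2 (r(J, h) = h**2 - 97 = -97 + h**2)
j = -12 (j = -12 + 3*(1 - 1*1) = -12 + 3*(1 - 1) = -12 + 3*0 = -12 + 0 = -12)
j*r(-7, -4) = -12*(-97 + (-4)**2) = -12*(-97 + 16) = -12*(-81) = 972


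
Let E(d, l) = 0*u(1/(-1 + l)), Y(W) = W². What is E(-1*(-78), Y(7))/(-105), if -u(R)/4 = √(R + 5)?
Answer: 0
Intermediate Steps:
u(R) = -4*√(5 + R) (u(R) = -4*√(R + 5) = -4*√(5 + R))
E(d, l) = 0 (E(d, l) = 0*(-4*√(5 + 1/(-1 + l))) = 0)
E(-1*(-78), Y(7))/(-105) = 0/(-105) = 0*(-1/105) = 0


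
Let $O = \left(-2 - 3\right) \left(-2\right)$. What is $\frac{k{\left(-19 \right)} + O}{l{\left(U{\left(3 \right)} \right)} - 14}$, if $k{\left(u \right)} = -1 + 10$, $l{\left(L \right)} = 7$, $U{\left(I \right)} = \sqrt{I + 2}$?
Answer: $- \frac{19}{7} \approx -2.7143$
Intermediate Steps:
$U{\left(I \right)} = \sqrt{2 + I}$
$O = 10$ ($O = \left(-5\right) \left(-2\right) = 10$)
$k{\left(u \right)} = 9$
$\frac{k{\left(-19 \right)} + O}{l{\left(U{\left(3 \right)} \right)} - 14} = \frac{9 + 10}{7 - 14} = \frac{19}{-7} = 19 \left(- \frac{1}{7}\right) = - \frac{19}{7}$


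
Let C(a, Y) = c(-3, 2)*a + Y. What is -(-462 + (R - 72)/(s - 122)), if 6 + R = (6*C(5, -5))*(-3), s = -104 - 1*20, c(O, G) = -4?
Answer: 19004/41 ≈ 463.51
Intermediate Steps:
s = -124 (s = -104 - 20 = -124)
C(a, Y) = Y - 4*a (C(a, Y) = -4*a + Y = Y - 4*a)
R = 444 (R = -6 + (6*(-5 - 4*5))*(-3) = -6 + (6*(-5 - 20))*(-3) = -6 + (6*(-25))*(-3) = -6 - 150*(-3) = -6 + 450 = 444)
-(-462 + (R - 72)/(s - 122)) = -(-462 + (444 - 72)/(-124 - 122)) = -(-462 + 372/(-246)) = -(-462 + 372*(-1/246)) = -(-462 - 62/41) = -1*(-19004/41) = 19004/41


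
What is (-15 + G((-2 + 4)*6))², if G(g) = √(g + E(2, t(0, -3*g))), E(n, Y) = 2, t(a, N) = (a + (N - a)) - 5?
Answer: (15 - √14)² ≈ 126.75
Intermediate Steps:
t(a, N) = -5 + N (t(a, N) = N - 5 = -5 + N)
G(g) = √(2 + g) (G(g) = √(g + 2) = √(2 + g))
(-15 + G((-2 + 4)*6))² = (-15 + √(2 + (-2 + 4)*6))² = (-15 + √(2 + 2*6))² = (-15 + √(2 + 12))² = (-15 + √14)²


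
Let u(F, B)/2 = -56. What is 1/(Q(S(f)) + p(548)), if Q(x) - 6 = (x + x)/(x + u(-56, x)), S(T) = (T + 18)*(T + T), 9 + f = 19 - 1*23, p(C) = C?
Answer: 121/67164 ≈ 0.0018016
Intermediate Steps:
f = -13 (f = -9 + (19 - 1*23) = -9 + (19 - 23) = -9 - 4 = -13)
u(F, B) = -112 (u(F, B) = 2*(-56) = -112)
S(T) = 2*T*(18 + T) (S(T) = (18 + T)*(2*T) = 2*T*(18 + T))
Q(x) = 6 + 2*x/(-112 + x) (Q(x) = 6 + (x + x)/(x - 112) = 6 + (2*x)/(-112 + x) = 6 + 2*x/(-112 + x))
1/(Q(S(f)) + p(548)) = 1/(8*(-84 + 2*(-13)*(18 - 13))/(-112 + 2*(-13)*(18 - 13)) + 548) = 1/(8*(-84 + 2*(-13)*5)/(-112 + 2*(-13)*5) + 548) = 1/(8*(-84 - 130)/(-112 - 130) + 548) = 1/(8*(-214)/(-242) + 548) = 1/(8*(-1/242)*(-214) + 548) = 1/(856/121 + 548) = 1/(67164/121) = 121/67164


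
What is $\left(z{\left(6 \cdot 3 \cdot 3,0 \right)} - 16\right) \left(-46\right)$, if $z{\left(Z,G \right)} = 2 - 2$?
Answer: $736$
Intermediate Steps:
$z{\left(Z,G \right)} = 0$
$\left(z{\left(6 \cdot 3 \cdot 3,0 \right)} - 16\right) \left(-46\right) = \left(0 - 16\right) \left(-46\right) = \left(-16\right) \left(-46\right) = 736$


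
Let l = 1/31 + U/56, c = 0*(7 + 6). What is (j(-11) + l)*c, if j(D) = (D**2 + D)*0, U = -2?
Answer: 0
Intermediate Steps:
c = 0 (c = 0*13 = 0)
j(D) = 0 (j(D) = (D + D**2)*0 = 0)
l = -3/868 (l = 1/31 - 2/56 = 1*(1/31) - 2*1/56 = 1/31 - 1/28 = -3/868 ≈ -0.0034562)
(j(-11) + l)*c = (0 - 3/868)*0 = -3/868*0 = 0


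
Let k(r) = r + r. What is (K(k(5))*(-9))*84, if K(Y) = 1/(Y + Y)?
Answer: -189/5 ≈ -37.800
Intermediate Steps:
k(r) = 2*r
K(Y) = 1/(2*Y)
(K(k(5))*(-9))*84 = ((1/(2*((2*5))))*(-9))*84 = (((1/2)/10)*(-9))*84 = (((1/2)*(1/10))*(-9))*84 = ((1/20)*(-9))*84 = -9/20*84 = -189/5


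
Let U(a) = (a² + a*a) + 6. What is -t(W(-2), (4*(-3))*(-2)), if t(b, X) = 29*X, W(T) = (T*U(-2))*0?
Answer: -696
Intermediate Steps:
U(a) = 6 + 2*a² (U(a) = (a² + a²) + 6 = 2*a² + 6 = 6 + 2*a²)
W(T) = 0 (W(T) = (T*(6 + 2*(-2)²))*0 = (T*(6 + 2*4))*0 = (T*(6 + 8))*0 = (T*14)*0 = (14*T)*0 = 0)
-t(W(-2), (4*(-3))*(-2)) = -29*(4*(-3))*(-2) = -29*(-12*(-2)) = -29*24 = -1*696 = -696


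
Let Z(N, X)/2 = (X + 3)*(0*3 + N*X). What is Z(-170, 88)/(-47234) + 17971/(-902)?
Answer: 73047783/1936594 ≈ 37.720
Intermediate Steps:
Z(N, X) = 2*N*X*(3 + X) (Z(N, X) = 2*((X + 3)*(0*3 + N*X)) = 2*((3 + X)*(0 + N*X)) = 2*((3 + X)*(N*X)) = 2*(N*X*(3 + X)) = 2*N*X*(3 + X))
Z(-170, 88)/(-47234) + 17971/(-902) = (2*(-170)*88*(3 + 88))/(-47234) + 17971/(-902) = (2*(-170)*88*91)*(-1/47234) + 17971*(-1/902) = -2722720*(-1/47234) - 17971/902 = 123760/2147 - 17971/902 = 73047783/1936594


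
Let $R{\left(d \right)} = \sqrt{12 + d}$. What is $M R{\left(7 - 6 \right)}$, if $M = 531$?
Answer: $531 \sqrt{13} \approx 1914.5$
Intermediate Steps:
$M R{\left(7 - 6 \right)} = 531 \sqrt{12 + \left(7 - 6\right)} = 531 \sqrt{12 + 1} = 531 \sqrt{13}$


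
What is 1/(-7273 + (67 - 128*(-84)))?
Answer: 1/3546 ≈ 0.00028201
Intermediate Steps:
1/(-7273 + (67 - 128*(-84))) = 1/(-7273 + (67 + 10752)) = 1/(-7273 + 10819) = 1/3546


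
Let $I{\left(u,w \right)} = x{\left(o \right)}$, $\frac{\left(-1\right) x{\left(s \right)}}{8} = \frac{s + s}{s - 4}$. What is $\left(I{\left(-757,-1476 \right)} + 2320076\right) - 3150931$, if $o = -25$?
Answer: $- \frac{24095195}{29} \approx -8.3087 \cdot 10^{5}$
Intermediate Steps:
$x{\left(s \right)} = - \frac{16 s}{-4 + s}$ ($x{\left(s \right)} = - 8 \frac{s + s}{s - 4} = - 8 \frac{2 s}{-4 + s} = - \frac{16 s}{-4 + s}$)
$I{\left(u,w \right)} = - \frac{400}{29}$ ($I{\left(u,w \right)} = \left(-16\right) \left(-25\right) \frac{1}{-4 - 25} = \left(-16\right) \left(-25\right) \frac{1}{-29} = \left(-16\right) \left(-25\right) \left(- \frac{1}{29}\right) = - \frac{400}{29}$)
$\left(I{\left(-757,-1476 \right)} + 2320076\right) - 3150931 = \left(- \frac{400}{29} + 2320076\right) - 3150931 = \frac{67281804}{29} - 3150931 = - \frac{24095195}{29}$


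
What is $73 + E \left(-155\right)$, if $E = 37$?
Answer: $-5662$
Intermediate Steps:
$73 + E \left(-155\right) = 73 + 37 \left(-155\right) = 73 - 5735 = -5662$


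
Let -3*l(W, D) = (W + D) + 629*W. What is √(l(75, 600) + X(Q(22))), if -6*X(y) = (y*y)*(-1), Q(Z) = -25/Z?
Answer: 5*I*√11116362/132 ≈ 126.29*I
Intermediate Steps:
l(W, D) = -210*W - D/3 (l(W, D) = -((W + D) + 629*W)/3 = -((D + W) + 629*W)/3 = -(D + 630*W)/3 = -210*W - D/3)
X(y) = y²/6 (X(y) = -y*y*(-1)/6 = -y²*(-1)/6 = -(-1)*y²/6 = y²/6)
√(l(75, 600) + X(Q(22))) = √((-210*75 - ⅓*600) + (-25/22)²/6) = √((-15750 - 200) + (-25*1/22)²/6) = √(-15950 + (-25/22)²/6) = √(-15950 + (⅙)*(625/484)) = √(-15950 + 625/2904) = √(-46318175/2904) = 5*I*√11116362/132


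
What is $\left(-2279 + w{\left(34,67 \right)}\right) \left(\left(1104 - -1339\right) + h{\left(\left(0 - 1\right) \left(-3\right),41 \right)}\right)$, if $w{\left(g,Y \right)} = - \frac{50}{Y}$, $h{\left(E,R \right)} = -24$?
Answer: $- \frac{369485317}{67} \approx -5.5147 \cdot 10^{6}$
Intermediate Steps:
$\left(-2279 + w{\left(34,67 \right)}\right) \left(\left(1104 - -1339\right) + h{\left(\left(0 - 1\right) \left(-3\right),41 \right)}\right) = \left(-2279 - \frac{50}{67}\right) \left(\left(1104 - -1339\right) - 24\right) = \left(-2279 - \frac{50}{67}\right) \left(\left(1104 + 1339\right) - 24\right) = \left(-2279 - \frac{50}{67}\right) \left(2443 - 24\right) = \left(- \frac{152743}{67}\right) 2419 = - \frac{369485317}{67}$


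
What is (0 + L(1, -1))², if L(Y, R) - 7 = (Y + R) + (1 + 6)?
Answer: 196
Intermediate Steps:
L(Y, R) = 14 + R + Y (L(Y, R) = 7 + ((Y + R) + (1 + 6)) = 7 + ((R + Y) + 7) = 7 + (7 + R + Y) = 14 + R + Y)
(0 + L(1, -1))² = (0 + (14 - 1 + 1))² = (0 + 14)² = 14² = 196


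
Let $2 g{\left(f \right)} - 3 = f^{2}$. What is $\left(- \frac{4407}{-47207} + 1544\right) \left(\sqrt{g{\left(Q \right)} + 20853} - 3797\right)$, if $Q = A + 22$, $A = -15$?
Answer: $- \frac{276770980955}{47207} + \frac{72892015 \sqrt{20879}}{47207} \approx -5.6398 \cdot 10^{6}$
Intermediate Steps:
$Q = 7$ ($Q = -15 + 22 = 7$)
$g{\left(f \right)} = \frac{3}{2} + \frac{f^{2}}{2}$
$\left(- \frac{4407}{-47207} + 1544\right) \left(\sqrt{g{\left(Q \right)} + 20853} - 3797\right) = \left(- \frac{4407}{-47207} + 1544\right) \left(\sqrt{\left(\frac{3}{2} + \frac{7^{2}}{2}\right) + 20853} - 3797\right) = \left(\left(-4407\right) \left(- \frac{1}{47207}\right) + 1544\right) \left(\sqrt{\left(\frac{3}{2} + \frac{1}{2} \cdot 49\right) + 20853} - 3797\right) = \left(\frac{4407}{47207} + 1544\right) \left(\sqrt{\left(\frac{3}{2} + \frac{49}{2}\right) + 20853} - 3797\right) = \frac{72892015 \left(\sqrt{26 + 20853} - 3797\right)}{47207} = \frac{72892015 \left(\sqrt{20879} - 3797\right)}{47207} = \frac{72892015 \left(-3797 + \sqrt{20879}\right)}{47207} = - \frac{276770980955}{47207} + \frac{72892015 \sqrt{20879}}{47207}$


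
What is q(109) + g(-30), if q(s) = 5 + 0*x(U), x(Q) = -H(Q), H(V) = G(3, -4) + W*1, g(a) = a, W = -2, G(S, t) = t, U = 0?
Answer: -25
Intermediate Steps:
H(V) = -6 (H(V) = -4 - 2*1 = -4 - 2 = -6)
x(Q) = 6 (x(Q) = -1*(-6) = 6)
q(s) = 5 (q(s) = 5 + 0*6 = 5 + 0 = 5)
q(109) + g(-30) = 5 - 30 = -25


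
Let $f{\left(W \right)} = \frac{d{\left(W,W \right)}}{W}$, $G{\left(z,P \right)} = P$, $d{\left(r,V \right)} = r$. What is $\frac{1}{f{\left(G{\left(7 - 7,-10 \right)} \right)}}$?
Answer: $1$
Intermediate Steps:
$f{\left(W \right)} = 1$ ($f{\left(W \right)} = \frac{W}{W} = 1$)
$\frac{1}{f{\left(G{\left(7 - 7,-10 \right)} \right)}} = 1^{-1} = 1$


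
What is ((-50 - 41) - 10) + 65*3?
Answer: 94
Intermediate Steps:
((-50 - 41) - 10) + 65*3 = (-91 - 10) + 195 = -101 + 195 = 94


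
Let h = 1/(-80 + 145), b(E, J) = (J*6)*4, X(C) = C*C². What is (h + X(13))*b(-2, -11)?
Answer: -37700784/65 ≈ -5.8001e+5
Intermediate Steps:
X(C) = C³
b(E, J) = 24*J (b(E, J) = (6*J)*4 = 24*J)
h = 1/65 ≈ 0.015385
(h + X(13))*b(-2, -11) = (1/65 + 13³)*(24*(-11)) = (1/65 + 2197)*(-264) = (142806/65)*(-264) = -37700784/65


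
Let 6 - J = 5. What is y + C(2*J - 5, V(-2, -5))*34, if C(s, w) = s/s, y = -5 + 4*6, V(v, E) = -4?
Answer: 53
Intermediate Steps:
J = 1 (J = 6 - 1*5 = 6 - 5 = 1)
y = 19 (y = -5 + 24 = 19)
C(s, w) = 1
y + C(2*J - 5, V(-2, -5))*34 = 19 + 1*34 = 19 + 34 = 53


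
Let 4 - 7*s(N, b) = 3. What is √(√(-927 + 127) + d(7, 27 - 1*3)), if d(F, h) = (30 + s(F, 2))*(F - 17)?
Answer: √(-14770 + 980*I*√2)/7 ≈ 0.81367 + 17.381*I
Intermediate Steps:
s(N, b) = ⅐ (s(N, b) = 4/7 - ⅐*3 = 4/7 - 3/7 = ⅐)
d(F, h) = -3587/7 + 211*F/7 (d(F, h) = (30 + ⅐)*(F - 17) = 211*(-17 + F)/7 = -3587/7 + 211*F/7)
√(√(-927 + 127) + d(7, 27 - 1*3)) = √(√(-927 + 127) + (-3587/7 + (211/7)*7)) = √(√(-800) + (-3587/7 + 211)) = √(20*I*√2 - 2110/7) = √(-2110/7 + 20*I*√2)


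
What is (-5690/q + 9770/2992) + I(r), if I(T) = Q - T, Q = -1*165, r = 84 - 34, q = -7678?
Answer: -110160575/522104 ≈ -210.99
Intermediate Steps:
r = 50
Q = -165
I(T) = -165 - T
(-5690/q + 9770/2992) + I(r) = (-5690/(-7678) + 9770/2992) + (-165 - 1*50) = (-5690*(-1/7678) + 9770*(1/2992)) + (-165 - 50) = (2845/3839 + 4885/1496) - 215 = 2091785/522104 - 215 = -110160575/522104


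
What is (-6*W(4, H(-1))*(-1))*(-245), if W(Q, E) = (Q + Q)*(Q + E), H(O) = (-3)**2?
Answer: -152880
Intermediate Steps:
H(O) = 9
W(Q, E) = 2*Q*(E + Q) (W(Q, E) = (2*Q)*(E + Q) = 2*Q*(E + Q))
(-6*W(4, H(-1))*(-1))*(-245) = (-12*4*(9 + 4)*(-1))*(-245) = (-12*4*13*(-1))*(-245) = (-6*104*(-1))*(-245) = -624*(-1)*(-245) = 624*(-245) = -152880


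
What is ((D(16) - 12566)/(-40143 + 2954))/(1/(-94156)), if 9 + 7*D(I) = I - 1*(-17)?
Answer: -8279890328/260323 ≈ -31806.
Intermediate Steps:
D(I) = 8/7 + I/7 (D(I) = -9/7 + (I - 1*(-17))/7 = -9/7 + (I + 17)/7 = -9/7 + (17 + I)/7 = -9/7 + (17/7 + I/7) = 8/7 + I/7)
((D(16) - 12566)/(-40143 + 2954))/(1/(-94156)) = (((8/7 + (⅐)*16) - 12566)/(-40143 + 2954))/(1/(-94156)) = (((8/7 + 16/7) - 12566)/(-37189))/(-1/94156) = ((24/7 - 12566)*(-1/37189))*(-94156) = -87938/7*(-1/37189)*(-94156) = (87938/260323)*(-94156) = -8279890328/260323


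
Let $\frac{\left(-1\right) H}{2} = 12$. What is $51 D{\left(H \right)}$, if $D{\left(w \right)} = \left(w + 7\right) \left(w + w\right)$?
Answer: $41616$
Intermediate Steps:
$H = -24$ ($H = \left(-2\right) 12 = -24$)
$D{\left(w \right)} = 2 w \left(7 + w\right)$ ($D{\left(w \right)} = \left(7 + w\right) 2 w = 2 w \left(7 + w\right)$)
$51 D{\left(H \right)} = 51 \cdot 2 \left(-24\right) \left(7 - 24\right) = 51 \cdot 2 \left(-24\right) \left(-17\right) = 51 \cdot 816 = 41616$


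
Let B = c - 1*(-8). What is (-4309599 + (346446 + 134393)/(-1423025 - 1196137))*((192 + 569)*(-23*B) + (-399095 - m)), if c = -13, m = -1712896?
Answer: -1129814870298886438/187083 ≈ -6.0391e+12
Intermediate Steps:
B = -5 (B = -13 - 1*(-8) = -13 + 8 = -5)
(-4309599 + (346446 + 134393)/(-1423025 - 1196137))*((192 + 569)*(-23*B) + (-399095 - m)) = (-4309599 + (346446 + 134393)/(-1423025 - 1196137))*((192 + 569)*(-23*(-5)) + (-399095 - 1*(-1712896))) = (-4309599 + 480839/(-2619162))*(761*115 + (-399095 + 1712896)) = (-4309599 + 480839*(-1/2619162))*(87515 + 1313801) = (-4309599 - 480839/2619162)*1401316 = -11287538416877/2619162*1401316 = -1129814870298886438/187083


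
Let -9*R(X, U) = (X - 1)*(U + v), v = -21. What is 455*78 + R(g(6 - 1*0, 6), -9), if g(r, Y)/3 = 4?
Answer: 106580/3 ≈ 35527.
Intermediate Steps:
g(r, Y) = 12 (g(r, Y) = 3*4 = 12)
R(X, U) = -(-1 + X)*(-21 + U)/9 (R(X, U) = -(X - 1)*(U - 21)/9 = -(-1 + X)*(-21 + U)/9)
455*78 + R(g(6 - 1*0, 6), -9) = 455*78 + (-7/3 + (⅑)*(-9) + (7/3)*12 - ⅑*(-9)*12) = 35490 + (-7/3 - 1 + 28 + 12) = 35490 + 110/3 = 106580/3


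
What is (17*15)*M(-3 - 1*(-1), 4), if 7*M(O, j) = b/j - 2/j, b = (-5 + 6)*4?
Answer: 255/14 ≈ 18.214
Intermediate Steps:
b = 4 (b = 1*4 = 4)
M(O, j) = 2/(7*j) (M(O, j) = (4/j - 2/j)/7 = (2/j)/7 = 2/(7*j))
(17*15)*M(-3 - 1*(-1), 4) = (17*15)*((2/7)/4) = 255*((2/7)*(1/4)) = 255*(1/14) = 255/14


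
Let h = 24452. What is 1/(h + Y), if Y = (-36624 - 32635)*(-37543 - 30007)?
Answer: 1/4678469902 ≈ 2.1375e-10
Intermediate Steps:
Y = 4678445450 (Y = -69259*(-67550) = 4678445450)
1/(h + Y) = 1/(24452 + 4678445450) = 1/4678469902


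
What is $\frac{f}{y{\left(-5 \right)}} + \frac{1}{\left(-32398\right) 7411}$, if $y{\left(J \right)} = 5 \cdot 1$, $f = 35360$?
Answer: $\frac{1697998359615}{240101578} \approx 7072.0$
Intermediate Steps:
$y{\left(J \right)} = 5$
$\frac{f}{y{\left(-5 \right)}} + \frac{1}{\left(-32398\right) 7411} = \frac{35360}{5} + \frac{1}{\left(-32398\right) 7411} = 35360 \cdot \frac{1}{5} - \frac{1}{240101578} = 7072 - \frac{1}{240101578} = \frac{1697998359615}{240101578}$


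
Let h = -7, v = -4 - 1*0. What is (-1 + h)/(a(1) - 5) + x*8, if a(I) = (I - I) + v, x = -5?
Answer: -352/9 ≈ -39.111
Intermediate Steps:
v = -4 (v = -4 + 0 = -4)
a(I) = -4 (a(I) = (I - I) - 4 = 0 - 4 = -4)
(-1 + h)/(a(1) - 5) + x*8 = (-1 - 7)/(-4 - 5) - 5*8 = -8/(-9) - 40 = -8*(-1/9) - 40 = 8/9 - 40 = -352/9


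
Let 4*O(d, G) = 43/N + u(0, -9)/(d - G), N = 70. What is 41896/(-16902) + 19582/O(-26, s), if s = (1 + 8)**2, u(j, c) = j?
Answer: 46335594196/363393 ≈ 1.2751e+5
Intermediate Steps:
s = 81 (s = 9**2 = 81)
O(d, G) = 43/280 (O(d, G) = (43/70 + 0/(d - G))/4 = (43*(1/70) + 0)/4 = (43/70 + 0)/4 = (1/4)*(43/70) = 43/280)
41896/(-16902) + 19582/O(-26, s) = 41896/(-16902) + 19582/(43/280) = 41896*(-1/16902) + 19582*(280/43) = -20948/8451 + 5482960/43 = 46335594196/363393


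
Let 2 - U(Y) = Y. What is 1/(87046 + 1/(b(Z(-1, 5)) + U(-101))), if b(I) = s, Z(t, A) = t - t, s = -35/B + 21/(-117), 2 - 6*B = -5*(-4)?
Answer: 4465/388660429 ≈ 1.1488e-5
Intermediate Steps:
U(Y) = 2 - Y
B = -3 (B = 1/3 - (-5)*(-4)/6 = 1/3 - 1/6*20 = 1/3 - 10/3 = -3)
s = 448/39 (s = -35/(-3) + 21/(-117) = -35*(-1/3) + 21*(-1/117) = 35/3 - 7/39 = 448/39 ≈ 11.487)
Z(t, A) = 0
b(I) = 448/39
1/(87046 + 1/(b(Z(-1, 5)) + U(-101))) = 1/(87046 + 1/(448/39 + (2 - 1*(-101)))) = 1/(87046 + 1/(448/39 + (2 + 101))) = 1/(87046 + 1/(448/39 + 103)) = 1/(87046 + 1/(4465/39)) = 1/(87046 + 39/4465) = 1/(388660429/4465) = 4465/388660429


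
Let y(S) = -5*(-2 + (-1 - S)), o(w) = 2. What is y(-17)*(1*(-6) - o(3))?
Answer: 560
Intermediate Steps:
y(S) = 15 + 5*S (y(S) = -5*(-3 - S) = 15 + 5*S)
y(-17)*(1*(-6) - o(3)) = (15 + 5*(-17))*(1*(-6) - 1*2) = (15 - 85)*(-6 - 2) = -70*(-8) = 560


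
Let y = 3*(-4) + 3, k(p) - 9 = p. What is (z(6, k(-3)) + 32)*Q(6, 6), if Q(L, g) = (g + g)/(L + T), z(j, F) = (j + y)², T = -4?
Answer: 246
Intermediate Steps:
k(p) = 9 + p
y = -9 (y = -12 + 3 = -9)
z(j, F) = (-9 + j)² (z(j, F) = (j - 9)² = (-9 + j)²)
Q(L, g) = 2*g/(-4 + L) (Q(L, g) = (g + g)/(L - 4) = (2*g)/(-4 + L) = 2*g/(-4 + L))
(z(6, k(-3)) + 32)*Q(6, 6) = ((-9 + 6)² + 32)*(2*6/(-4 + 6)) = ((-3)² + 32)*(2*6/2) = (9 + 32)*(2*6*(½)) = 41*6 = 246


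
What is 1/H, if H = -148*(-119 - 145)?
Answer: 1/39072 ≈ 2.5594e-5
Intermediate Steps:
H = 39072 (H = -148*(-264) = 39072)
1/H = 1/39072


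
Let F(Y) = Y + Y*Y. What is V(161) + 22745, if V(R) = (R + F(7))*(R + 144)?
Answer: 88930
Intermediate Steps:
F(Y) = Y + Y²
V(R) = (56 + R)*(144 + R) (V(R) = (R + 7*(1 + 7))*(R + 144) = (R + 7*8)*(144 + R) = (R + 56)*(144 + R) = (56 + R)*(144 + R))
V(161) + 22745 = (8064 + 161² + 200*161) + 22745 = (8064 + 25921 + 32200) + 22745 = 66185 + 22745 = 88930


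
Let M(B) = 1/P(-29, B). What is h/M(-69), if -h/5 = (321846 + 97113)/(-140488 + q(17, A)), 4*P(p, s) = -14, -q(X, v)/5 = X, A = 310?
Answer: -14663565/281146 ≈ -52.156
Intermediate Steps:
q(X, v) = -5*X
P(p, s) = -7/2 (P(p, s) = (¼)*(-14) = -7/2)
h = 2094795/140573 (h = -5*(321846 + 97113)/(-140488 - 5*17) = -2094795/(-140488 - 85) = -2094795/(-140573) = -2094795*(-1)/140573 = -5*(-418959/140573) = 2094795/140573 ≈ 14.902)
M(B) = -2/7 (M(B) = 1/(-7/2) = -2/7)
h/M(-69) = 2094795/(140573*(-2/7)) = (2094795/140573)*(-7/2) = -14663565/281146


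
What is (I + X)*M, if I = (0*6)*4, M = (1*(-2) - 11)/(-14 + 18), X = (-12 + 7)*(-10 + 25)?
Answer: 975/4 ≈ 243.75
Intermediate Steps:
X = -75 (X = -5*15 = -75)
M = -13/4 (M = (-2 - 11)/4 = -13*1/4 = -13/4 ≈ -3.2500)
I = 0 (I = 0*4 = 0)
(I + X)*M = (0 - 75)*(-13/4) = -75*(-13/4) = 975/4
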